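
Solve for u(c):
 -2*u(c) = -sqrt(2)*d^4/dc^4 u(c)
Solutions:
 u(c) = C1*exp(-2^(1/8)*c) + C2*exp(2^(1/8)*c) + C3*sin(2^(1/8)*c) + C4*cos(2^(1/8)*c)


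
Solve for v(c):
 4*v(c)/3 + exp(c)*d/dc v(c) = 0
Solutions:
 v(c) = C1*exp(4*exp(-c)/3)


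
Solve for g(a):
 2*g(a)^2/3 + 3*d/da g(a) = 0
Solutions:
 g(a) = 9/(C1 + 2*a)


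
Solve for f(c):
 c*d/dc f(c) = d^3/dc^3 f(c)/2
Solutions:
 f(c) = C1 + Integral(C2*airyai(2^(1/3)*c) + C3*airybi(2^(1/3)*c), c)


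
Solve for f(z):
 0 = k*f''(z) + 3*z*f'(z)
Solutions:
 f(z) = C1 + C2*sqrt(k)*erf(sqrt(6)*z*sqrt(1/k)/2)


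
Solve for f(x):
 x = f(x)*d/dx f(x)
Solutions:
 f(x) = -sqrt(C1 + x^2)
 f(x) = sqrt(C1 + x^2)


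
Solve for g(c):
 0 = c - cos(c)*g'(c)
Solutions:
 g(c) = C1 + Integral(c/cos(c), c)


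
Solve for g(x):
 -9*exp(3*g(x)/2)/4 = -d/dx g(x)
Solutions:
 g(x) = 2*log(-1/(C1 + 27*x))/3 + 2*log(2)
 g(x) = 2*log((-1/(C1 + 9*x))^(1/3)*(-3^(2/3)/3 - 3^(1/6)*I))
 g(x) = 2*log((-1/(C1 + 9*x))^(1/3)*(-3^(2/3)/3 + 3^(1/6)*I))


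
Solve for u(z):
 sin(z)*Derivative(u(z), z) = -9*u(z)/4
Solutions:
 u(z) = C1*(cos(z) + 1)^(9/8)/(cos(z) - 1)^(9/8)


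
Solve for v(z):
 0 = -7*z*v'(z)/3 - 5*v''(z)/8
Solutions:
 v(z) = C1 + C2*erf(2*sqrt(105)*z/15)


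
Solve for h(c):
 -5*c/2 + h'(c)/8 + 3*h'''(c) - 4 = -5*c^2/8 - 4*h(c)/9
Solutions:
 h(c) = C1*exp(-c*(-8*(2 + sqrt(4098)/32)^(1/3) + (2 + sqrt(4098)/32)^(-1/3))/48)*sin(sqrt(3)*c*((2 + sqrt(4098)/32)^(-1/3) + 8*(2 + sqrt(4098)/32)^(1/3))/48) + C2*exp(-c*(-8*(2 + sqrt(4098)/32)^(1/3) + (2 + sqrt(4098)/32)^(-1/3))/48)*cos(sqrt(3)*c*((2 + sqrt(4098)/32)^(-1/3) + 8*(2 + sqrt(4098)/32)^(1/3))/48) + C3*exp(c*(-8*(2 + sqrt(4098)/32)^(1/3) + (2 + sqrt(4098)/32)^(-1/3))/24) - 45*c^2/32 + 3285*c/512 + 117891/16384


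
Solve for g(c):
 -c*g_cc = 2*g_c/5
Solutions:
 g(c) = C1 + C2*c^(3/5)


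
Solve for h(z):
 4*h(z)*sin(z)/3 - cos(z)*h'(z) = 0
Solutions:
 h(z) = C1/cos(z)^(4/3)


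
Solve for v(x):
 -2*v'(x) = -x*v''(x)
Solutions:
 v(x) = C1 + C2*x^3


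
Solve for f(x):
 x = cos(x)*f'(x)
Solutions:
 f(x) = C1 + Integral(x/cos(x), x)


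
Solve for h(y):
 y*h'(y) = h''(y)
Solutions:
 h(y) = C1 + C2*erfi(sqrt(2)*y/2)


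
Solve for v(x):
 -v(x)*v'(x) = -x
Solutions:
 v(x) = -sqrt(C1 + x^2)
 v(x) = sqrt(C1 + x^2)


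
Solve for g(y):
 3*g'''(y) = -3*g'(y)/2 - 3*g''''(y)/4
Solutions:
 g(y) = C1 + C2*exp(y*(-8 + 16/(3*sqrt(465) + 91)^(1/3) + (3*sqrt(465) + 91)^(1/3))/6)*sin(sqrt(3)*y*(-(3*sqrt(465) + 91)^(1/3) + 16/(3*sqrt(465) + 91)^(1/3))/6) + C3*exp(y*(-8 + 16/(3*sqrt(465) + 91)^(1/3) + (3*sqrt(465) + 91)^(1/3))/6)*cos(sqrt(3)*y*(-(3*sqrt(465) + 91)^(1/3) + 16/(3*sqrt(465) + 91)^(1/3))/6) + C4*exp(-y*(16/(3*sqrt(465) + 91)^(1/3) + 4 + (3*sqrt(465) + 91)^(1/3))/3)


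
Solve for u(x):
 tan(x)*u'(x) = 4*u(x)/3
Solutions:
 u(x) = C1*sin(x)^(4/3)


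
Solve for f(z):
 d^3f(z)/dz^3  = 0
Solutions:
 f(z) = C1 + C2*z + C3*z^2


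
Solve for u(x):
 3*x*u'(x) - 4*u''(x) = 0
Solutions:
 u(x) = C1 + C2*erfi(sqrt(6)*x/4)


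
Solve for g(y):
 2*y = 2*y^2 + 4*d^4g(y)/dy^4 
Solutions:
 g(y) = C1 + C2*y + C3*y^2 + C4*y^3 - y^6/720 + y^5/240


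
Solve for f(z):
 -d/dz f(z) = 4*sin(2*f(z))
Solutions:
 f(z) = pi - acos((-C1 - exp(16*z))/(C1 - exp(16*z)))/2
 f(z) = acos((-C1 - exp(16*z))/(C1 - exp(16*z)))/2


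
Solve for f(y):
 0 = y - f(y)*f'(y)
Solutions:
 f(y) = -sqrt(C1 + y^2)
 f(y) = sqrt(C1 + y^2)


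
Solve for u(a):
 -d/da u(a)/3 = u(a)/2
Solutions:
 u(a) = C1*exp(-3*a/2)


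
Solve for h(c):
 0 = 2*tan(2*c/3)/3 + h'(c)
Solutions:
 h(c) = C1 + log(cos(2*c/3))


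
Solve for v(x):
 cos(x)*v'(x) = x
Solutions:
 v(x) = C1 + Integral(x/cos(x), x)


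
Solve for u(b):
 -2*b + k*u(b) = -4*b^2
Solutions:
 u(b) = 2*b*(1 - 2*b)/k


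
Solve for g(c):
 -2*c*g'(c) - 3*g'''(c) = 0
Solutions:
 g(c) = C1 + Integral(C2*airyai(-2^(1/3)*3^(2/3)*c/3) + C3*airybi(-2^(1/3)*3^(2/3)*c/3), c)


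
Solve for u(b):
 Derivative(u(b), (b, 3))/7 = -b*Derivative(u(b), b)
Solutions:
 u(b) = C1 + Integral(C2*airyai(-7^(1/3)*b) + C3*airybi(-7^(1/3)*b), b)


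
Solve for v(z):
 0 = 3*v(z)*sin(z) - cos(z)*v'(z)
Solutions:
 v(z) = C1/cos(z)^3


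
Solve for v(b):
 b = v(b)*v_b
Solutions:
 v(b) = -sqrt(C1 + b^2)
 v(b) = sqrt(C1 + b^2)


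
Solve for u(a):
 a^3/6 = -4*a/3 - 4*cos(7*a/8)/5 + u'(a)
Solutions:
 u(a) = C1 + a^4/24 + 2*a^2/3 + 32*sin(7*a/8)/35


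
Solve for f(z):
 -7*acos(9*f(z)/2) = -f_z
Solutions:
 Integral(1/acos(9*_y/2), (_y, f(z))) = C1 + 7*z


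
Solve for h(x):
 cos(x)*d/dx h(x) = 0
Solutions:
 h(x) = C1


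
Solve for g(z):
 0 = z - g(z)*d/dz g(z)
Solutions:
 g(z) = -sqrt(C1 + z^2)
 g(z) = sqrt(C1 + z^2)


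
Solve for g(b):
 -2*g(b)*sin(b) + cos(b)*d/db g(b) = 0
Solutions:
 g(b) = C1/cos(b)^2


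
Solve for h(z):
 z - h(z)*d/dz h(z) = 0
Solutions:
 h(z) = -sqrt(C1 + z^2)
 h(z) = sqrt(C1 + z^2)


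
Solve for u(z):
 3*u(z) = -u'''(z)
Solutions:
 u(z) = C3*exp(-3^(1/3)*z) + (C1*sin(3^(5/6)*z/2) + C2*cos(3^(5/6)*z/2))*exp(3^(1/3)*z/2)


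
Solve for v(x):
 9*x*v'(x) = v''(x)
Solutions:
 v(x) = C1 + C2*erfi(3*sqrt(2)*x/2)


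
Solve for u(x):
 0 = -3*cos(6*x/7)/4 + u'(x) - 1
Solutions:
 u(x) = C1 + x + 7*sin(6*x/7)/8


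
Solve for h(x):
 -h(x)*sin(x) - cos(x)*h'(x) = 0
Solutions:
 h(x) = C1*cos(x)


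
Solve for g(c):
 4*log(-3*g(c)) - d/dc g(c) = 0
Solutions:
 -Integral(1/(log(-_y) + log(3)), (_y, g(c)))/4 = C1 - c


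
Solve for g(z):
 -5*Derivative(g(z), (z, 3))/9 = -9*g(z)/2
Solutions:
 g(z) = C3*exp(3*10^(2/3)*3^(1/3)*z/10) + (C1*sin(3*10^(2/3)*3^(5/6)*z/20) + C2*cos(3*10^(2/3)*3^(5/6)*z/20))*exp(-3*10^(2/3)*3^(1/3)*z/20)


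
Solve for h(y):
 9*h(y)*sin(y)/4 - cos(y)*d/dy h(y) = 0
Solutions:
 h(y) = C1/cos(y)^(9/4)


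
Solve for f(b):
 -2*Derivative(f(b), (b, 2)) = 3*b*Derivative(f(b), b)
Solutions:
 f(b) = C1 + C2*erf(sqrt(3)*b/2)


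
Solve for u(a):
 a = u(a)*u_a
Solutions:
 u(a) = -sqrt(C1 + a^2)
 u(a) = sqrt(C1 + a^2)


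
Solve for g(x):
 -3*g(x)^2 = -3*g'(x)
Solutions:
 g(x) = -1/(C1 + x)


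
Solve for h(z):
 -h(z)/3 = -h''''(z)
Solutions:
 h(z) = C1*exp(-3^(3/4)*z/3) + C2*exp(3^(3/4)*z/3) + C3*sin(3^(3/4)*z/3) + C4*cos(3^(3/4)*z/3)


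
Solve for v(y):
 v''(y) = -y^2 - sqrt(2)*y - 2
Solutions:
 v(y) = C1 + C2*y - y^4/12 - sqrt(2)*y^3/6 - y^2


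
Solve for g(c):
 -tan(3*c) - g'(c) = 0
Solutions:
 g(c) = C1 + log(cos(3*c))/3


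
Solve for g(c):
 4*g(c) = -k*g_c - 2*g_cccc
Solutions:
 g(c) = C1*exp(c*(-sqrt(2)*3^(2/3)*sqrt((9*k^2 + sqrt(3)*sqrt(27*k^4 - 32768))^(1/3) + 32*3^(1/3)/(9*k^2 + sqrt(3)*sqrt(27*k^4 - 32768))^(1/3)) + 6*3^(1/6)*sqrt(sqrt(2)*k/sqrt((9*k^2 + sqrt(3)*sqrt(27*k^4 - 32768))^(1/3) + 32*3^(1/3)/(9*k^2 + sqrt(3)*sqrt(27*k^4 - 32768))^(1/3)) - (9*k^2 + sqrt(3)*sqrt(27*k^4 - 32768))^(1/3)/6 - 16*3^(1/3)/(3*(9*k^2 + sqrt(3)*sqrt(27*k^4 - 32768))^(1/3))))/12) + C2*exp(c*(sqrt(2)*3^(2/3)*sqrt((9*k^2 + sqrt(3)*sqrt(27*k^4 - 32768))^(1/3) + 32*3^(1/3)/(9*k^2 + sqrt(3)*sqrt(27*k^4 - 32768))^(1/3)) - 6*3^(1/6)*sqrt(-sqrt(2)*k/sqrt((9*k^2 + sqrt(3)*sqrt(27*k^4 - 32768))^(1/3) + 32*3^(1/3)/(9*k^2 + sqrt(3)*sqrt(27*k^4 - 32768))^(1/3)) - (9*k^2 + sqrt(3)*sqrt(27*k^4 - 32768))^(1/3)/6 - 16*3^(1/3)/(3*(9*k^2 + sqrt(3)*sqrt(27*k^4 - 32768))^(1/3))))/12) + C3*exp(c*(sqrt(2)*3^(2/3)*sqrt((9*k^2 + sqrt(3)*sqrt(27*k^4 - 32768))^(1/3) + 32*3^(1/3)/(9*k^2 + sqrt(3)*sqrt(27*k^4 - 32768))^(1/3)) + 6*3^(1/6)*sqrt(-sqrt(2)*k/sqrt((9*k^2 + sqrt(3)*sqrt(27*k^4 - 32768))^(1/3) + 32*3^(1/3)/(9*k^2 + sqrt(3)*sqrt(27*k^4 - 32768))^(1/3)) - (9*k^2 + sqrt(3)*sqrt(27*k^4 - 32768))^(1/3)/6 - 16*3^(1/3)/(3*(9*k^2 + sqrt(3)*sqrt(27*k^4 - 32768))^(1/3))))/12) + C4*exp(-c*(sqrt(2)*3^(2/3)*sqrt((9*k^2 + sqrt(3)*sqrt(27*k^4 - 32768))^(1/3) + 32*3^(1/3)/(9*k^2 + sqrt(3)*sqrt(27*k^4 - 32768))^(1/3)) + 6*3^(1/6)*sqrt(sqrt(2)*k/sqrt((9*k^2 + sqrt(3)*sqrt(27*k^4 - 32768))^(1/3) + 32*3^(1/3)/(9*k^2 + sqrt(3)*sqrt(27*k^4 - 32768))^(1/3)) - (9*k^2 + sqrt(3)*sqrt(27*k^4 - 32768))^(1/3)/6 - 16*3^(1/3)/(3*(9*k^2 + sqrt(3)*sqrt(27*k^4 - 32768))^(1/3))))/12)


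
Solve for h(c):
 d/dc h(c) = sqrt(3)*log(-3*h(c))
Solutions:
 -sqrt(3)*Integral(1/(log(-_y) + log(3)), (_y, h(c)))/3 = C1 - c


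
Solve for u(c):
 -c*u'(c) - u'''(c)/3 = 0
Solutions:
 u(c) = C1 + Integral(C2*airyai(-3^(1/3)*c) + C3*airybi(-3^(1/3)*c), c)


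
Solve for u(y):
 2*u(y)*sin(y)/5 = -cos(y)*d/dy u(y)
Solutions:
 u(y) = C1*cos(y)^(2/5)


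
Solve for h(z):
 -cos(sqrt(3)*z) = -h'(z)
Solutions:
 h(z) = C1 + sqrt(3)*sin(sqrt(3)*z)/3


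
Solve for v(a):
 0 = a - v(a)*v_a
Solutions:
 v(a) = -sqrt(C1 + a^2)
 v(a) = sqrt(C1 + a^2)


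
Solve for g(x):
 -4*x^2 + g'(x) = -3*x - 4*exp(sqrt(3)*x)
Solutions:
 g(x) = C1 + 4*x^3/3 - 3*x^2/2 - 4*sqrt(3)*exp(sqrt(3)*x)/3


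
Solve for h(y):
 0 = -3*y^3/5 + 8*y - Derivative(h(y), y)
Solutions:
 h(y) = C1 - 3*y^4/20 + 4*y^2


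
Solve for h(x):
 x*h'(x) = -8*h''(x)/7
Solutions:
 h(x) = C1 + C2*erf(sqrt(7)*x/4)


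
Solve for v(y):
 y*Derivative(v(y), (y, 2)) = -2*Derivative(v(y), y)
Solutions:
 v(y) = C1 + C2/y


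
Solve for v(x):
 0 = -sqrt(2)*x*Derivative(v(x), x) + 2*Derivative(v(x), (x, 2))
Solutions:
 v(x) = C1 + C2*erfi(2^(1/4)*x/2)


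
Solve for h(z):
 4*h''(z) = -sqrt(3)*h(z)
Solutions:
 h(z) = C1*sin(3^(1/4)*z/2) + C2*cos(3^(1/4)*z/2)


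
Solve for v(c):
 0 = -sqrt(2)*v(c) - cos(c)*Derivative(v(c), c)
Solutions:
 v(c) = C1*(sin(c) - 1)^(sqrt(2)/2)/(sin(c) + 1)^(sqrt(2)/2)


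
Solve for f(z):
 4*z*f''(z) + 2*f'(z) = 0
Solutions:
 f(z) = C1 + C2*sqrt(z)


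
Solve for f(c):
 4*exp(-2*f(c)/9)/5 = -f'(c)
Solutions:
 f(c) = 9*log(-sqrt(C1 - 4*c)) - 9*log(15) + 9*log(10)/2
 f(c) = 9*log(C1 - 4*c)/2 - 9*log(15) + 9*log(10)/2


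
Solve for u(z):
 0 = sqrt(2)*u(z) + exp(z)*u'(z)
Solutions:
 u(z) = C1*exp(sqrt(2)*exp(-z))


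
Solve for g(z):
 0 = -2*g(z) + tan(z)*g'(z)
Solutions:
 g(z) = C1*sin(z)^2


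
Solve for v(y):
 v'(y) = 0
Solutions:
 v(y) = C1


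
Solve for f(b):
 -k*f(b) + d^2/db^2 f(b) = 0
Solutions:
 f(b) = C1*exp(-b*sqrt(k)) + C2*exp(b*sqrt(k))


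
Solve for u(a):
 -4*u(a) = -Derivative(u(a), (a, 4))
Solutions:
 u(a) = C1*exp(-sqrt(2)*a) + C2*exp(sqrt(2)*a) + C3*sin(sqrt(2)*a) + C4*cos(sqrt(2)*a)


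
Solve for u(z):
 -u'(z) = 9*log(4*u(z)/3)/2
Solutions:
 2*Integral(1/(log(_y) - log(3) + 2*log(2)), (_y, u(z)))/9 = C1 - z


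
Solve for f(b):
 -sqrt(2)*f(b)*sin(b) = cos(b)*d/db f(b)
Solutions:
 f(b) = C1*cos(b)^(sqrt(2))


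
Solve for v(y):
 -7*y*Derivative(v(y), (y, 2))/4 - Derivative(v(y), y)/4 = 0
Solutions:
 v(y) = C1 + C2*y^(6/7)


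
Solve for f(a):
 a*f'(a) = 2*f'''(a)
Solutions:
 f(a) = C1 + Integral(C2*airyai(2^(2/3)*a/2) + C3*airybi(2^(2/3)*a/2), a)


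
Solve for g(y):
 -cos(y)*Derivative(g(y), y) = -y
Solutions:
 g(y) = C1 + Integral(y/cos(y), y)


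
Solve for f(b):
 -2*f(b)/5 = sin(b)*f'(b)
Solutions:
 f(b) = C1*(cos(b) + 1)^(1/5)/(cos(b) - 1)^(1/5)


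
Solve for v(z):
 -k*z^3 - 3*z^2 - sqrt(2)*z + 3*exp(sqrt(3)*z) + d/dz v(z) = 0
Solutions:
 v(z) = C1 + k*z^4/4 + z^3 + sqrt(2)*z^2/2 - sqrt(3)*exp(sqrt(3)*z)


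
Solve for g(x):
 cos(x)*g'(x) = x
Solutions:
 g(x) = C1 + Integral(x/cos(x), x)


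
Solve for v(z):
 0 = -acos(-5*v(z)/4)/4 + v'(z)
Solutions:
 Integral(1/acos(-5*_y/4), (_y, v(z))) = C1 + z/4


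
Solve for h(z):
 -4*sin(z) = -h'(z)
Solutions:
 h(z) = C1 - 4*cos(z)


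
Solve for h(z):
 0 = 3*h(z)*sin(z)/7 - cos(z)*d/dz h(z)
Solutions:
 h(z) = C1/cos(z)^(3/7)


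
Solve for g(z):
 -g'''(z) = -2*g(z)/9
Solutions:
 g(z) = C3*exp(6^(1/3)*z/3) + (C1*sin(2^(1/3)*3^(5/6)*z/6) + C2*cos(2^(1/3)*3^(5/6)*z/6))*exp(-6^(1/3)*z/6)


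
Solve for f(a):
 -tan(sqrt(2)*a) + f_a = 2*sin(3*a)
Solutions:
 f(a) = C1 - sqrt(2)*log(cos(sqrt(2)*a))/2 - 2*cos(3*a)/3


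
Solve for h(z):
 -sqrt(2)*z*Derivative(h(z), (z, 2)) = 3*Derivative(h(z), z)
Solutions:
 h(z) = C1 + C2*z^(1 - 3*sqrt(2)/2)


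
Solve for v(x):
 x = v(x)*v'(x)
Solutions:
 v(x) = -sqrt(C1 + x^2)
 v(x) = sqrt(C1 + x^2)


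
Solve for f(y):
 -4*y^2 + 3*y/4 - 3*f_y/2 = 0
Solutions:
 f(y) = C1 - 8*y^3/9 + y^2/4


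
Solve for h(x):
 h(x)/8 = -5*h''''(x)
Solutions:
 h(x) = (C1*sin(10^(3/4)*x/20) + C2*cos(10^(3/4)*x/20))*exp(-10^(3/4)*x/20) + (C3*sin(10^(3/4)*x/20) + C4*cos(10^(3/4)*x/20))*exp(10^(3/4)*x/20)


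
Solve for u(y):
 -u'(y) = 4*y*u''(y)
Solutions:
 u(y) = C1 + C2*y^(3/4)


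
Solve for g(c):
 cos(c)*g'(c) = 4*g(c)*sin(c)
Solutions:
 g(c) = C1/cos(c)^4


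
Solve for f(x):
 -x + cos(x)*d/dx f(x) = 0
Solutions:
 f(x) = C1 + Integral(x/cos(x), x)


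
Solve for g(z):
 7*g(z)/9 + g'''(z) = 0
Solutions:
 g(z) = C3*exp(-21^(1/3)*z/3) + (C1*sin(3^(5/6)*7^(1/3)*z/6) + C2*cos(3^(5/6)*7^(1/3)*z/6))*exp(21^(1/3)*z/6)


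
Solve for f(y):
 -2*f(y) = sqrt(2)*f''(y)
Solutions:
 f(y) = C1*sin(2^(1/4)*y) + C2*cos(2^(1/4)*y)


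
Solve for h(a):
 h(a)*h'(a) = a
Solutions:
 h(a) = -sqrt(C1 + a^2)
 h(a) = sqrt(C1 + a^2)


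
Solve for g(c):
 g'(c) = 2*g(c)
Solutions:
 g(c) = C1*exp(2*c)


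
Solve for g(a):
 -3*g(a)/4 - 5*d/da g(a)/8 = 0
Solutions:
 g(a) = C1*exp(-6*a/5)


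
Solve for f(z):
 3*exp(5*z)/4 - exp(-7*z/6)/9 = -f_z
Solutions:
 f(z) = C1 - 3*exp(5*z)/20 - 2*exp(-7*z/6)/21


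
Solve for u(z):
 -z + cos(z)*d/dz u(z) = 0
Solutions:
 u(z) = C1 + Integral(z/cos(z), z)


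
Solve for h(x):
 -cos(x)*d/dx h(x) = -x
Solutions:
 h(x) = C1 + Integral(x/cos(x), x)


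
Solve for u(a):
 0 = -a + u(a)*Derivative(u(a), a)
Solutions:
 u(a) = -sqrt(C1 + a^2)
 u(a) = sqrt(C1 + a^2)


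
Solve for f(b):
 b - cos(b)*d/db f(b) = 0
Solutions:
 f(b) = C1 + Integral(b/cos(b), b)


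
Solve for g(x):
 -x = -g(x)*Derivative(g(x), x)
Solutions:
 g(x) = -sqrt(C1 + x^2)
 g(x) = sqrt(C1 + x^2)


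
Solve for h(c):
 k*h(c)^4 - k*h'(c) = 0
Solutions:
 h(c) = (-1/(C1 + 3*c))^(1/3)
 h(c) = (-1/(C1 + c))^(1/3)*(-3^(2/3) - 3*3^(1/6)*I)/6
 h(c) = (-1/(C1 + c))^(1/3)*(-3^(2/3) + 3*3^(1/6)*I)/6


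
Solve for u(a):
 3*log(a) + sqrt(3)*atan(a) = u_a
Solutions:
 u(a) = C1 + 3*a*log(a) - 3*a + sqrt(3)*(a*atan(a) - log(a^2 + 1)/2)


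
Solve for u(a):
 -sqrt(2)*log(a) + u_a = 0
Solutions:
 u(a) = C1 + sqrt(2)*a*log(a) - sqrt(2)*a


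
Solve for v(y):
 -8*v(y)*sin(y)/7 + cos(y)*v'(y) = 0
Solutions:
 v(y) = C1/cos(y)^(8/7)


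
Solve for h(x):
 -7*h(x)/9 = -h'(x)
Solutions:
 h(x) = C1*exp(7*x/9)


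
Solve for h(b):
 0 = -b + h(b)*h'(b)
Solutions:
 h(b) = -sqrt(C1 + b^2)
 h(b) = sqrt(C1 + b^2)


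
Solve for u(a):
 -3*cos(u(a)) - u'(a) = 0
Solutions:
 u(a) = pi - asin((C1 + exp(6*a))/(C1 - exp(6*a)))
 u(a) = asin((C1 + exp(6*a))/(C1 - exp(6*a)))


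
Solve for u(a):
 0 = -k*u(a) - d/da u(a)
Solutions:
 u(a) = C1*exp(-a*k)


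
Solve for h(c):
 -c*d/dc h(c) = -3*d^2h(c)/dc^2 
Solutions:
 h(c) = C1 + C2*erfi(sqrt(6)*c/6)


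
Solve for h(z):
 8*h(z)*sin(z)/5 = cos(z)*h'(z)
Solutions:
 h(z) = C1/cos(z)^(8/5)


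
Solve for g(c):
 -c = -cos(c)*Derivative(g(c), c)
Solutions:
 g(c) = C1 + Integral(c/cos(c), c)


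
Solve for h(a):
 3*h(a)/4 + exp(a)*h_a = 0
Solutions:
 h(a) = C1*exp(3*exp(-a)/4)


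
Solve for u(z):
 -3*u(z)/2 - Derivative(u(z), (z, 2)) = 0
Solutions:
 u(z) = C1*sin(sqrt(6)*z/2) + C2*cos(sqrt(6)*z/2)


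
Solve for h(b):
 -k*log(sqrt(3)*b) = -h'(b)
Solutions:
 h(b) = C1 + b*k*log(b) - b*k + b*k*log(3)/2


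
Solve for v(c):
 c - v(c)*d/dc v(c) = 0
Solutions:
 v(c) = -sqrt(C1 + c^2)
 v(c) = sqrt(C1 + c^2)


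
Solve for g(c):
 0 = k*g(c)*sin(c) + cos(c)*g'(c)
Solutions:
 g(c) = C1*exp(k*log(cos(c)))


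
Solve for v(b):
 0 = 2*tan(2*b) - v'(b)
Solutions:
 v(b) = C1 - log(cos(2*b))


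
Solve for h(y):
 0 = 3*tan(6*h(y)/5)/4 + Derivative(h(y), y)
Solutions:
 h(y) = -5*asin(C1*exp(-9*y/10))/6 + 5*pi/6
 h(y) = 5*asin(C1*exp(-9*y/10))/6


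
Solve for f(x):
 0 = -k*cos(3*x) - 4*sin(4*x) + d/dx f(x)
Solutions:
 f(x) = C1 + k*sin(3*x)/3 - cos(4*x)


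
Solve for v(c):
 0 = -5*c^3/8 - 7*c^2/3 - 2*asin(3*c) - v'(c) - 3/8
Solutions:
 v(c) = C1 - 5*c^4/32 - 7*c^3/9 - 2*c*asin(3*c) - 3*c/8 - 2*sqrt(1 - 9*c^2)/3


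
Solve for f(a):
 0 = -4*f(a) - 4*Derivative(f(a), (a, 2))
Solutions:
 f(a) = C1*sin(a) + C2*cos(a)


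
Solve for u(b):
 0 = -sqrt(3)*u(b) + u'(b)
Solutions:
 u(b) = C1*exp(sqrt(3)*b)


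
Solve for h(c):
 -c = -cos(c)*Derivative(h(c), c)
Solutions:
 h(c) = C1 + Integral(c/cos(c), c)


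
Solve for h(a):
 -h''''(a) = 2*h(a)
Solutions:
 h(a) = (C1*sin(2^(3/4)*a/2) + C2*cos(2^(3/4)*a/2))*exp(-2^(3/4)*a/2) + (C3*sin(2^(3/4)*a/2) + C4*cos(2^(3/4)*a/2))*exp(2^(3/4)*a/2)


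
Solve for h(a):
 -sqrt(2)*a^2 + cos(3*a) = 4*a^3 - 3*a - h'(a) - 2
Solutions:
 h(a) = C1 + a^4 + sqrt(2)*a^3/3 - 3*a^2/2 - 2*a - sin(3*a)/3


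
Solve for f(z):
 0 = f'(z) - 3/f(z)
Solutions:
 f(z) = -sqrt(C1 + 6*z)
 f(z) = sqrt(C1 + 6*z)


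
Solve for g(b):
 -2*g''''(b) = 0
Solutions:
 g(b) = C1 + C2*b + C3*b^2 + C4*b^3


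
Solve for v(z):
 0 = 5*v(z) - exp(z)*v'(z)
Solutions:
 v(z) = C1*exp(-5*exp(-z))


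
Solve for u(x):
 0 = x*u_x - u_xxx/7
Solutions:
 u(x) = C1 + Integral(C2*airyai(7^(1/3)*x) + C3*airybi(7^(1/3)*x), x)


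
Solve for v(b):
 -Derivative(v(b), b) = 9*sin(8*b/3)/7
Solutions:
 v(b) = C1 + 27*cos(8*b/3)/56


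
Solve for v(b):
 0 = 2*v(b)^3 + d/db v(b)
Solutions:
 v(b) = -sqrt(2)*sqrt(-1/(C1 - 2*b))/2
 v(b) = sqrt(2)*sqrt(-1/(C1 - 2*b))/2


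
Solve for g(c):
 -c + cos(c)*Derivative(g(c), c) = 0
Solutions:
 g(c) = C1 + Integral(c/cos(c), c)


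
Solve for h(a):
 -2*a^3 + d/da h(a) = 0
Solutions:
 h(a) = C1 + a^4/2


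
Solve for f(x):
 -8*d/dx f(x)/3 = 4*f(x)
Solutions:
 f(x) = C1*exp(-3*x/2)


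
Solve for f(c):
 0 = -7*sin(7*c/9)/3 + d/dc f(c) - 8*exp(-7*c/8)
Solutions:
 f(c) = C1 - 3*cos(7*c/9) - 64*exp(-7*c/8)/7


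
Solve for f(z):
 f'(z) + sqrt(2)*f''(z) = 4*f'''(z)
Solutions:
 f(z) = C1 + C2*exp(-sqrt(2)*z/4) + C3*exp(sqrt(2)*z/2)


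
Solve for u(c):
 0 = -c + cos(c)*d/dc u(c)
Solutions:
 u(c) = C1 + Integral(c/cos(c), c)


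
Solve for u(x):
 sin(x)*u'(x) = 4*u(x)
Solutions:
 u(x) = C1*(cos(x)^2 - 2*cos(x) + 1)/(cos(x)^2 + 2*cos(x) + 1)


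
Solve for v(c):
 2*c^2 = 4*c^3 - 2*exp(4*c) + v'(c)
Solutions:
 v(c) = C1 - c^4 + 2*c^3/3 + exp(4*c)/2


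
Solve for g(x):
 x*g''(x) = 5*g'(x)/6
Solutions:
 g(x) = C1 + C2*x^(11/6)


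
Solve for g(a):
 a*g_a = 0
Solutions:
 g(a) = C1


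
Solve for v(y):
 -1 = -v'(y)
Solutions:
 v(y) = C1 + y


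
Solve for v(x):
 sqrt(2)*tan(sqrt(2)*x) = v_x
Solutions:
 v(x) = C1 - log(cos(sqrt(2)*x))


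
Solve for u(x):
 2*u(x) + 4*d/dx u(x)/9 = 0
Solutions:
 u(x) = C1*exp(-9*x/2)


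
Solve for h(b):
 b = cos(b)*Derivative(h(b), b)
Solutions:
 h(b) = C1 + Integral(b/cos(b), b)


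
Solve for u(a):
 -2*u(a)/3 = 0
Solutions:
 u(a) = 0


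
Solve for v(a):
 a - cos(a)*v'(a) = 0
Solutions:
 v(a) = C1 + Integral(a/cos(a), a)


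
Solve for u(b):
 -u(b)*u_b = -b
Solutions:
 u(b) = -sqrt(C1 + b^2)
 u(b) = sqrt(C1 + b^2)


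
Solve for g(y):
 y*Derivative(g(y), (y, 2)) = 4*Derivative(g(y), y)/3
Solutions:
 g(y) = C1 + C2*y^(7/3)


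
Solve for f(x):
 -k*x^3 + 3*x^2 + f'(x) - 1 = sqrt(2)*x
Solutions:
 f(x) = C1 + k*x^4/4 - x^3 + sqrt(2)*x^2/2 + x


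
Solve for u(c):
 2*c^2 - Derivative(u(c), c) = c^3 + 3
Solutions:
 u(c) = C1 - c^4/4 + 2*c^3/3 - 3*c


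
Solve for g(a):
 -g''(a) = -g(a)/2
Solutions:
 g(a) = C1*exp(-sqrt(2)*a/2) + C2*exp(sqrt(2)*a/2)


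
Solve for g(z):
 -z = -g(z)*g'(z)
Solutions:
 g(z) = -sqrt(C1 + z^2)
 g(z) = sqrt(C1 + z^2)


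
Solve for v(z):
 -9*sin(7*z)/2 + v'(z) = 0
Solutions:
 v(z) = C1 - 9*cos(7*z)/14


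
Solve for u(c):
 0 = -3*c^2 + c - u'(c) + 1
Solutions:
 u(c) = C1 - c^3 + c^2/2 + c


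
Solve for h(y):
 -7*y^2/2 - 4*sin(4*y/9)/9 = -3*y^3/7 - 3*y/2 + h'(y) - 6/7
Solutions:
 h(y) = C1 + 3*y^4/28 - 7*y^3/6 + 3*y^2/4 + 6*y/7 + cos(4*y/9)


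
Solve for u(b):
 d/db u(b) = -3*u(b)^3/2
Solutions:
 u(b) = -sqrt(-1/(C1 - 3*b))
 u(b) = sqrt(-1/(C1 - 3*b))


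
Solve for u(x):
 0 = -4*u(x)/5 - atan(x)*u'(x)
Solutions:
 u(x) = C1*exp(-4*Integral(1/atan(x), x)/5)


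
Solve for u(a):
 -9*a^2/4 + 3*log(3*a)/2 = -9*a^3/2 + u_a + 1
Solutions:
 u(a) = C1 + 9*a^4/8 - 3*a^3/4 + 3*a*log(a)/2 - 5*a/2 + 3*a*log(3)/2


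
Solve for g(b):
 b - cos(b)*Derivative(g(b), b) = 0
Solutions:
 g(b) = C1 + Integral(b/cos(b), b)


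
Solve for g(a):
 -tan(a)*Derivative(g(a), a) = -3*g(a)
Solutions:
 g(a) = C1*sin(a)^3


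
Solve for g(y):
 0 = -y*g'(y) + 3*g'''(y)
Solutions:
 g(y) = C1 + Integral(C2*airyai(3^(2/3)*y/3) + C3*airybi(3^(2/3)*y/3), y)


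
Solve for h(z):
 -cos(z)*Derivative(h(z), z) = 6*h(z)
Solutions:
 h(z) = C1*(sin(z)^3 - 3*sin(z)^2 + 3*sin(z) - 1)/(sin(z)^3 + 3*sin(z)^2 + 3*sin(z) + 1)


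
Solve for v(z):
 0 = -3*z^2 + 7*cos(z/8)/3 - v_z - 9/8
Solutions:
 v(z) = C1 - z^3 - 9*z/8 + 56*sin(z/8)/3


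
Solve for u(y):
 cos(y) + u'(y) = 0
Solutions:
 u(y) = C1 - sin(y)


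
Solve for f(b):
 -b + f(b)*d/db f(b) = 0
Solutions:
 f(b) = -sqrt(C1 + b^2)
 f(b) = sqrt(C1 + b^2)


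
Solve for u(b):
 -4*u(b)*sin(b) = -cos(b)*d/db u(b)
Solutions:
 u(b) = C1/cos(b)^4


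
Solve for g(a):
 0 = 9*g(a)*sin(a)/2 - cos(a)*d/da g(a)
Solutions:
 g(a) = C1/cos(a)^(9/2)


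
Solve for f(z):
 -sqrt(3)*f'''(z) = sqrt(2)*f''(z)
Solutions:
 f(z) = C1 + C2*z + C3*exp(-sqrt(6)*z/3)


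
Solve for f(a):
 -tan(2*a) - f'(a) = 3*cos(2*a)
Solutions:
 f(a) = C1 + log(cos(2*a))/2 - 3*sin(2*a)/2


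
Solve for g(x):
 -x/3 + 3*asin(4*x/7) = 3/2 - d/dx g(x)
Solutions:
 g(x) = C1 + x^2/6 - 3*x*asin(4*x/7) + 3*x/2 - 3*sqrt(49 - 16*x^2)/4


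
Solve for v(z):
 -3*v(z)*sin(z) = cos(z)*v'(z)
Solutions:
 v(z) = C1*cos(z)^3


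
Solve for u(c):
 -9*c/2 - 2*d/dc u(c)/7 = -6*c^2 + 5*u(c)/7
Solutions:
 u(c) = C1*exp(-5*c/2) + 42*c^2/5 - 651*c/50 + 651/125


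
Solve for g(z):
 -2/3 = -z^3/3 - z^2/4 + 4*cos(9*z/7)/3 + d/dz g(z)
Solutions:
 g(z) = C1 + z^4/12 + z^3/12 - 2*z/3 - 28*sin(9*z/7)/27


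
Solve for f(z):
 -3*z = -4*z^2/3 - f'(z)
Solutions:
 f(z) = C1 - 4*z^3/9 + 3*z^2/2


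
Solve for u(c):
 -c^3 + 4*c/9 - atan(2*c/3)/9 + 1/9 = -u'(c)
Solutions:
 u(c) = C1 + c^4/4 - 2*c^2/9 + c*atan(2*c/3)/9 - c/9 - log(4*c^2 + 9)/12


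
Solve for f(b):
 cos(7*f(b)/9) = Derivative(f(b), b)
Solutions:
 -b - 9*log(sin(7*f(b)/9) - 1)/14 + 9*log(sin(7*f(b)/9) + 1)/14 = C1


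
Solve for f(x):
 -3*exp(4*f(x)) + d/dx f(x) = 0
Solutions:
 f(x) = log(-(-1/(C1 + 12*x))^(1/4))
 f(x) = log(-1/(C1 + 12*x))/4
 f(x) = log(-I*(-1/(C1 + 12*x))^(1/4))
 f(x) = log(I*(-1/(C1 + 12*x))^(1/4))


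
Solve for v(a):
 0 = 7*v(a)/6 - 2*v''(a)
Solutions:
 v(a) = C1*exp(-sqrt(21)*a/6) + C2*exp(sqrt(21)*a/6)


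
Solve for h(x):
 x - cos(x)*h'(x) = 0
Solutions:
 h(x) = C1 + Integral(x/cos(x), x)


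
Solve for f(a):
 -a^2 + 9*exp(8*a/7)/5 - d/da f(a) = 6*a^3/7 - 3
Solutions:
 f(a) = C1 - 3*a^4/14 - a^3/3 + 3*a + 63*exp(8*a/7)/40


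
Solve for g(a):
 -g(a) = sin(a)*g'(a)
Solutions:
 g(a) = C1*sqrt(cos(a) + 1)/sqrt(cos(a) - 1)


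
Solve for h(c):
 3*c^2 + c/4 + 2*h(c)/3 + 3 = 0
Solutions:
 h(c) = -9*c^2/2 - 3*c/8 - 9/2


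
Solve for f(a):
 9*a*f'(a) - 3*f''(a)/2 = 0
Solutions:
 f(a) = C1 + C2*erfi(sqrt(3)*a)


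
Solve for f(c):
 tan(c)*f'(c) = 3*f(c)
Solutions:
 f(c) = C1*sin(c)^3


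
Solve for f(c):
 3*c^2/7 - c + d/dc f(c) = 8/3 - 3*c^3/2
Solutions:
 f(c) = C1 - 3*c^4/8 - c^3/7 + c^2/2 + 8*c/3


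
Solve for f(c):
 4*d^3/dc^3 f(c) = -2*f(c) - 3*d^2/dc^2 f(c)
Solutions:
 f(c) = C1*exp(c*(-2 + (12*sqrt(2) + 17)^(-1/3) + (12*sqrt(2) + 17)^(1/3))/8)*sin(sqrt(3)*c*(-(12*sqrt(2) + 17)^(1/3) + (12*sqrt(2) + 17)^(-1/3))/8) + C2*exp(c*(-2 + (12*sqrt(2) + 17)^(-1/3) + (12*sqrt(2) + 17)^(1/3))/8)*cos(sqrt(3)*c*(-(12*sqrt(2) + 17)^(1/3) + (12*sqrt(2) + 17)^(-1/3))/8) + C3*exp(-c*((12*sqrt(2) + 17)^(-1/3) + 1 + (12*sqrt(2) + 17)^(1/3))/4)


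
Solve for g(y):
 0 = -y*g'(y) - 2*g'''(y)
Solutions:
 g(y) = C1 + Integral(C2*airyai(-2^(2/3)*y/2) + C3*airybi(-2^(2/3)*y/2), y)


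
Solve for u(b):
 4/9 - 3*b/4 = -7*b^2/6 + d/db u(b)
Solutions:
 u(b) = C1 + 7*b^3/18 - 3*b^2/8 + 4*b/9


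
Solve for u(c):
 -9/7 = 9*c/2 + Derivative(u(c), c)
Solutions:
 u(c) = C1 - 9*c^2/4 - 9*c/7


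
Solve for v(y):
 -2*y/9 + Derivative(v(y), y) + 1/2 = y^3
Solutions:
 v(y) = C1 + y^4/4 + y^2/9 - y/2


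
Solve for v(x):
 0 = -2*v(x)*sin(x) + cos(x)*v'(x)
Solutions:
 v(x) = C1/cos(x)^2


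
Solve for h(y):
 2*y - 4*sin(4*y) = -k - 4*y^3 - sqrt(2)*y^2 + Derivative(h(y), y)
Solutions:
 h(y) = C1 + k*y + y^4 + sqrt(2)*y^3/3 + y^2 + cos(4*y)


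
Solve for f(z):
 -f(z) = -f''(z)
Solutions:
 f(z) = C1*exp(-z) + C2*exp(z)


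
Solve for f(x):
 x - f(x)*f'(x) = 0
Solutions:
 f(x) = -sqrt(C1 + x^2)
 f(x) = sqrt(C1 + x^2)


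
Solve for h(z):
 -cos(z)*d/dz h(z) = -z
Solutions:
 h(z) = C1 + Integral(z/cos(z), z)


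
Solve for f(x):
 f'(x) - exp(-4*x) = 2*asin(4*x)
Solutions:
 f(x) = C1 + 2*x*asin(4*x) + sqrt(1 - 16*x^2)/2 - exp(-4*x)/4


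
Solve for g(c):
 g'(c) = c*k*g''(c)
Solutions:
 g(c) = C1 + c^(((re(k) + 1)*re(k) + im(k)^2)/(re(k)^2 + im(k)^2))*(C2*sin(log(c)*Abs(im(k))/(re(k)^2 + im(k)^2)) + C3*cos(log(c)*im(k)/(re(k)^2 + im(k)^2)))


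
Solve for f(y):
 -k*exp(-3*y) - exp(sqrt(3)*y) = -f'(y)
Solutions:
 f(y) = C1 - k*exp(-3*y)/3 + sqrt(3)*exp(sqrt(3)*y)/3


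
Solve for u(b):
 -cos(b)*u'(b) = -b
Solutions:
 u(b) = C1 + Integral(b/cos(b), b)


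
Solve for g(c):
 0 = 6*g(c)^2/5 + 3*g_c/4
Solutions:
 g(c) = 5/(C1 + 8*c)


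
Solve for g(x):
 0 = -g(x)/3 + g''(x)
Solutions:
 g(x) = C1*exp(-sqrt(3)*x/3) + C2*exp(sqrt(3)*x/3)


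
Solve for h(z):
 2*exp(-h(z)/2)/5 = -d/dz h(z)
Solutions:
 h(z) = 2*log(C1 - z/5)


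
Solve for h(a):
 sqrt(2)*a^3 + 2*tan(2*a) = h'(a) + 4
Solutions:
 h(a) = C1 + sqrt(2)*a^4/4 - 4*a - log(cos(2*a))


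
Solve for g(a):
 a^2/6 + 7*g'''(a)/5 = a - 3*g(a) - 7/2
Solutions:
 g(a) = C3*exp(-15^(1/3)*7^(2/3)*a/7) - a^2/18 + a/3 + (C1*sin(3^(5/6)*5^(1/3)*7^(2/3)*a/14) + C2*cos(3^(5/6)*5^(1/3)*7^(2/3)*a/14))*exp(15^(1/3)*7^(2/3)*a/14) - 7/6


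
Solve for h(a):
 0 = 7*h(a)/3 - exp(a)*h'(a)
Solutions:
 h(a) = C1*exp(-7*exp(-a)/3)


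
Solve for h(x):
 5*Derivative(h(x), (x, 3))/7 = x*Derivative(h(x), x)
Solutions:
 h(x) = C1 + Integral(C2*airyai(5^(2/3)*7^(1/3)*x/5) + C3*airybi(5^(2/3)*7^(1/3)*x/5), x)


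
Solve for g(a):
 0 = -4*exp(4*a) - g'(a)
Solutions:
 g(a) = C1 - exp(4*a)


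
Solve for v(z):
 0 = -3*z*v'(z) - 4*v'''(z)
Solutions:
 v(z) = C1 + Integral(C2*airyai(-6^(1/3)*z/2) + C3*airybi(-6^(1/3)*z/2), z)


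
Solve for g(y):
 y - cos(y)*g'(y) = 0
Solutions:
 g(y) = C1 + Integral(y/cos(y), y)


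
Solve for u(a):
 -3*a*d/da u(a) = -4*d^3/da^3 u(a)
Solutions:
 u(a) = C1 + Integral(C2*airyai(6^(1/3)*a/2) + C3*airybi(6^(1/3)*a/2), a)


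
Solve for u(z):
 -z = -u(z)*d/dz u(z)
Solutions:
 u(z) = -sqrt(C1 + z^2)
 u(z) = sqrt(C1 + z^2)


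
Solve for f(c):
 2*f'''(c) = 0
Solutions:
 f(c) = C1 + C2*c + C3*c^2


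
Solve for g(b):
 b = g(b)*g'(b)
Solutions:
 g(b) = -sqrt(C1 + b^2)
 g(b) = sqrt(C1 + b^2)


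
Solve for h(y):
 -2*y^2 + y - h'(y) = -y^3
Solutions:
 h(y) = C1 + y^4/4 - 2*y^3/3 + y^2/2


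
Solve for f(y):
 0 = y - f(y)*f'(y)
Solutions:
 f(y) = -sqrt(C1 + y^2)
 f(y) = sqrt(C1 + y^2)


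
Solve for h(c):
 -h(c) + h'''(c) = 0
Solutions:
 h(c) = C3*exp(c) + (C1*sin(sqrt(3)*c/2) + C2*cos(sqrt(3)*c/2))*exp(-c/2)


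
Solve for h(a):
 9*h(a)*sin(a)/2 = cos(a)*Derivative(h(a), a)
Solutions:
 h(a) = C1/cos(a)^(9/2)


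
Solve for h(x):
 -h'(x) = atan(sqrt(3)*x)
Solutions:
 h(x) = C1 - x*atan(sqrt(3)*x) + sqrt(3)*log(3*x^2 + 1)/6


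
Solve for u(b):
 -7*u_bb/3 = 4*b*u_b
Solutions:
 u(b) = C1 + C2*erf(sqrt(42)*b/7)


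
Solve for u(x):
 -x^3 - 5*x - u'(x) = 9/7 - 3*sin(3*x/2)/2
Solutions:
 u(x) = C1 - x^4/4 - 5*x^2/2 - 9*x/7 - cos(3*x/2)


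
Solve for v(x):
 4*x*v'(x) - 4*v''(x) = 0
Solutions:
 v(x) = C1 + C2*erfi(sqrt(2)*x/2)


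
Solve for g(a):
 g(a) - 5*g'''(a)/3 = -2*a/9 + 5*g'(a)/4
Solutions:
 g(a) = C1*exp(-5^(1/3)*a*(5 - 5^(1/3))/20)*sin(sqrt(3)*5^(1/3)*a*(5^(1/3) + 5)/20) + C2*exp(-5^(1/3)*a*(5 - 5^(1/3))/20)*cos(sqrt(3)*5^(1/3)*a*(5^(1/3) + 5)/20) + C3*exp(5^(1/3)*a*(5 - 5^(1/3))/10) - 2*a/9 - 5/18


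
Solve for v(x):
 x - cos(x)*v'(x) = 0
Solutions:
 v(x) = C1 + Integral(x/cos(x), x)


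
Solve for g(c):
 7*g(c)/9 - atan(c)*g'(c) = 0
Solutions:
 g(c) = C1*exp(7*Integral(1/atan(c), c)/9)


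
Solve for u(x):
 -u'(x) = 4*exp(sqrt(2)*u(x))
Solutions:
 u(x) = sqrt(2)*(2*log(1/(C1 + 4*x)) - log(2))/4


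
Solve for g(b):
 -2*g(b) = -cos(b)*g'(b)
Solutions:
 g(b) = C1*(sin(b) + 1)/(sin(b) - 1)


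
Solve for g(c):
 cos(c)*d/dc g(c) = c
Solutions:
 g(c) = C1 + Integral(c/cos(c), c)


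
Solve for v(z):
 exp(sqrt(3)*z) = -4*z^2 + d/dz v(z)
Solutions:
 v(z) = C1 + 4*z^3/3 + sqrt(3)*exp(sqrt(3)*z)/3


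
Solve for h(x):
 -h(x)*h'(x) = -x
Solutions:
 h(x) = -sqrt(C1 + x^2)
 h(x) = sqrt(C1 + x^2)


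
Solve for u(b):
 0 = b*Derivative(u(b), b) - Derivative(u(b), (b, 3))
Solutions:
 u(b) = C1 + Integral(C2*airyai(b) + C3*airybi(b), b)


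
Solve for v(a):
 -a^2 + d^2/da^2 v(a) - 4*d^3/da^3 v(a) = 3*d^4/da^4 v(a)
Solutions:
 v(a) = C1 + C2*a + C3*exp(a*(-2 + sqrt(7))/3) + C4*exp(-a*(2 + sqrt(7))/3) + a^4/12 + 4*a^3/3 + 19*a^2


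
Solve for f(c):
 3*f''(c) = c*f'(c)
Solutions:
 f(c) = C1 + C2*erfi(sqrt(6)*c/6)


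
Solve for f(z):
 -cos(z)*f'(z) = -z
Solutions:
 f(z) = C1 + Integral(z/cos(z), z)


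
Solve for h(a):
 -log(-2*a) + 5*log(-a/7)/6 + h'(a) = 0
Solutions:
 h(a) = C1 + a*log(-a)/6 + a*(-1/6 + log(2) + 5*log(7)/6)


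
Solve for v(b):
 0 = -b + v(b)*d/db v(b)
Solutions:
 v(b) = -sqrt(C1 + b^2)
 v(b) = sqrt(C1 + b^2)


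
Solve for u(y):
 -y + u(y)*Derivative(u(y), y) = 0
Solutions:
 u(y) = -sqrt(C1 + y^2)
 u(y) = sqrt(C1 + y^2)


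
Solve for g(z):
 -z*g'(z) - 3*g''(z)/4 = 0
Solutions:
 g(z) = C1 + C2*erf(sqrt(6)*z/3)


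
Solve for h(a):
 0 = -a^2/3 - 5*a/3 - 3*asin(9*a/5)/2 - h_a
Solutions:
 h(a) = C1 - a^3/9 - 5*a^2/6 - 3*a*asin(9*a/5)/2 - sqrt(25 - 81*a^2)/6


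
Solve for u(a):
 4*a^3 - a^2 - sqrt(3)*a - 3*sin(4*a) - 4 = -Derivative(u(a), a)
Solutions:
 u(a) = C1 - a^4 + a^3/3 + sqrt(3)*a^2/2 + 4*a - 3*cos(4*a)/4


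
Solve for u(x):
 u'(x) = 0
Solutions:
 u(x) = C1


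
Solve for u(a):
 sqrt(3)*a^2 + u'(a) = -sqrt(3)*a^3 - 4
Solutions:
 u(a) = C1 - sqrt(3)*a^4/4 - sqrt(3)*a^3/3 - 4*a


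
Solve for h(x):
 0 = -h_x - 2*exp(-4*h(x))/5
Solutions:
 h(x) = log(-I*(C1 - 8*x/5)^(1/4))
 h(x) = log(I*(C1 - 8*x/5)^(1/4))
 h(x) = log(-(C1 - 8*x/5)^(1/4))
 h(x) = log(C1 - 8*x/5)/4


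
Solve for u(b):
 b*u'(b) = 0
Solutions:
 u(b) = C1


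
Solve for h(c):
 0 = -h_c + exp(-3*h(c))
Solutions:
 h(c) = log(C1 + 3*c)/3
 h(c) = log((-3^(1/3) - 3^(5/6)*I)*(C1 + c)^(1/3)/2)
 h(c) = log((-3^(1/3) + 3^(5/6)*I)*(C1 + c)^(1/3)/2)


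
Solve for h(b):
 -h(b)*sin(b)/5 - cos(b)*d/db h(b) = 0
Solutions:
 h(b) = C1*cos(b)^(1/5)


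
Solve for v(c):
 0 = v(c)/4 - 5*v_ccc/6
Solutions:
 v(c) = C3*exp(10^(2/3)*3^(1/3)*c/10) + (C1*sin(10^(2/3)*3^(5/6)*c/20) + C2*cos(10^(2/3)*3^(5/6)*c/20))*exp(-10^(2/3)*3^(1/3)*c/20)


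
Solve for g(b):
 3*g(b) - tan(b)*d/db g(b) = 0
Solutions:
 g(b) = C1*sin(b)^3


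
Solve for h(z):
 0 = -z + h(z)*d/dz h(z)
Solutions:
 h(z) = -sqrt(C1 + z^2)
 h(z) = sqrt(C1 + z^2)


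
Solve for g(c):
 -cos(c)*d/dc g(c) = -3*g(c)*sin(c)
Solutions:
 g(c) = C1/cos(c)^3


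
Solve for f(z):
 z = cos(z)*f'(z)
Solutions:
 f(z) = C1 + Integral(z/cos(z), z)


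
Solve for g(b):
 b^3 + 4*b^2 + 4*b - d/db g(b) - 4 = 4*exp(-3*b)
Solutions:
 g(b) = C1 + b^4/4 + 4*b^3/3 + 2*b^2 - 4*b + 4*exp(-3*b)/3


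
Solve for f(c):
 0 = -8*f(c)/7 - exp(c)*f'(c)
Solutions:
 f(c) = C1*exp(8*exp(-c)/7)


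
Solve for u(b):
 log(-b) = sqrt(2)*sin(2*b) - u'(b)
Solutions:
 u(b) = C1 - b*log(-b) + b - sqrt(2)*cos(2*b)/2


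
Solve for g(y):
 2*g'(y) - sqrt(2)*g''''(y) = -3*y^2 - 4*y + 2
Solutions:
 g(y) = C1 + C4*exp(2^(1/6)*y) - y^3/2 - y^2 + y + (C2*sin(2^(1/6)*sqrt(3)*y/2) + C3*cos(2^(1/6)*sqrt(3)*y/2))*exp(-2^(1/6)*y/2)


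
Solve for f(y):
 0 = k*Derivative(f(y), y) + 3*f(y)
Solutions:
 f(y) = C1*exp(-3*y/k)


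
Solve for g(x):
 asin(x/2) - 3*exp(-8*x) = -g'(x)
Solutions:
 g(x) = C1 - x*asin(x/2) - sqrt(4 - x^2) - 3*exp(-8*x)/8


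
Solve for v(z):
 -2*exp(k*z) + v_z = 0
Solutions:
 v(z) = C1 + 2*exp(k*z)/k


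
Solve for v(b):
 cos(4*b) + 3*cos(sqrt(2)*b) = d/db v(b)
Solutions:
 v(b) = C1 + sin(4*b)/4 + 3*sqrt(2)*sin(sqrt(2)*b)/2


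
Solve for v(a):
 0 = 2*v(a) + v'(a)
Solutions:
 v(a) = C1*exp(-2*a)


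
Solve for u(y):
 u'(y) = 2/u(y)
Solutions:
 u(y) = -sqrt(C1 + 4*y)
 u(y) = sqrt(C1 + 4*y)


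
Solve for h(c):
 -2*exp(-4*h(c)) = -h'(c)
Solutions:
 h(c) = log(-I*(C1 + 8*c)^(1/4))
 h(c) = log(I*(C1 + 8*c)^(1/4))
 h(c) = log(-(C1 + 8*c)^(1/4))
 h(c) = log(C1 + 8*c)/4


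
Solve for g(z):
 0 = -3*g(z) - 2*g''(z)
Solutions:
 g(z) = C1*sin(sqrt(6)*z/2) + C2*cos(sqrt(6)*z/2)


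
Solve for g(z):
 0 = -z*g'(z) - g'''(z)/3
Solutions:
 g(z) = C1 + Integral(C2*airyai(-3^(1/3)*z) + C3*airybi(-3^(1/3)*z), z)


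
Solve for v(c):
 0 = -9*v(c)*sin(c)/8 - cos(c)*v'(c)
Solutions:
 v(c) = C1*cos(c)^(9/8)


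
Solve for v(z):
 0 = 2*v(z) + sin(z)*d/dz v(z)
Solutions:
 v(z) = C1*(cos(z) + 1)/(cos(z) - 1)


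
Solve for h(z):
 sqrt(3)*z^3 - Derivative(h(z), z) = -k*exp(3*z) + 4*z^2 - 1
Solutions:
 h(z) = C1 + k*exp(3*z)/3 + sqrt(3)*z^4/4 - 4*z^3/3 + z


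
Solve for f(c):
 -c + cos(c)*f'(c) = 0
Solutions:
 f(c) = C1 + Integral(c/cos(c), c)


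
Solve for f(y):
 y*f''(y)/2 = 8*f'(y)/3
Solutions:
 f(y) = C1 + C2*y^(19/3)


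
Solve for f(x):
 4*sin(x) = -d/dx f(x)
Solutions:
 f(x) = C1 + 4*cos(x)


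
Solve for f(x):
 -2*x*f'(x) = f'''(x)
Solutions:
 f(x) = C1 + Integral(C2*airyai(-2^(1/3)*x) + C3*airybi(-2^(1/3)*x), x)


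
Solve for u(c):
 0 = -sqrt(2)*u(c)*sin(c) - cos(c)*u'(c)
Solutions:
 u(c) = C1*cos(c)^(sqrt(2))


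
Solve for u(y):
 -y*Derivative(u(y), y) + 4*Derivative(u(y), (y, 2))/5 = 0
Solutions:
 u(y) = C1 + C2*erfi(sqrt(10)*y/4)


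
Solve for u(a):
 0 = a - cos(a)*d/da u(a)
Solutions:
 u(a) = C1 + Integral(a/cos(a), a)


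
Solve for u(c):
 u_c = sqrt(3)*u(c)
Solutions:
 u(c) = C1*exp(sqrt(3)*c)


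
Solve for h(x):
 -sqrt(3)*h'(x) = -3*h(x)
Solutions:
 h(x) = C1*exp(sqrt(3)*x)


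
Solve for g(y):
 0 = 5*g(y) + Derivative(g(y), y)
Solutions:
 g(y) = C1*exp(-5*y)


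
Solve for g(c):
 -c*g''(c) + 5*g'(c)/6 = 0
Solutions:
 g(c) = C1 + C2*c^(11/6)


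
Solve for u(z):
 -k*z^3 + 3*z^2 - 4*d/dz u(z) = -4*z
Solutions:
 u(z) = C1 - k*z^4/16 + z^3/4 + z^2/2


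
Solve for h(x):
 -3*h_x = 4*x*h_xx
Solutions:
 h(x) = C1 + C2*x^(1/4)


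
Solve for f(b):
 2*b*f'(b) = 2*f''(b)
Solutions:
 f(b) = C1 + C2*erfi(sqrt(2)*b/2)


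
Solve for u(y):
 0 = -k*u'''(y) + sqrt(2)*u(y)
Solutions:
 u(y) = C1*exp(2^(1/6)*y*(1/k)^(1/3)) + C2*exp(2^(1/6)*y*(-1 + sqrt(3)*I)*(1/k)^(1/3)/2) + C3*exp(-2^(1/6)*y*(1 + sqrt(3)*I)*(1/k)^(1/3)/2)


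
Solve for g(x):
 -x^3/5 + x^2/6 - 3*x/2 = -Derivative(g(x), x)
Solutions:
 g(x) = C1 + x^4/20 - x^3/18 + 3*x^2/4


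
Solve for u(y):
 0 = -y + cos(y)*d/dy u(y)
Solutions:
 u(y) = C1 + Integral(y/cos(y), y)


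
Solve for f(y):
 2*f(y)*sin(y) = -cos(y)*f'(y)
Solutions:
 f(y) = C1*cos(y)^2


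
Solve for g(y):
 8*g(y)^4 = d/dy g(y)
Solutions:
 g(y) = (-1/(C1 + 24*y))^(1/3)
 g(y) = (-1/(C1 + 8*y))^(1/3)*(-3^(2/3) - 3*3^(1/6)*I)/6
 g(y) = (-1/(C1 + 8*y))^(1/3)*(-3^(2/3) + 3*3^(1/6)*I)/6


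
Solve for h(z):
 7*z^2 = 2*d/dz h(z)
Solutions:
 h(z) = C1 + 7*z^3/6


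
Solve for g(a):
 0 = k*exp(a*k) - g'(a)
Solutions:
 g(a) = C1 + exp(a*k)


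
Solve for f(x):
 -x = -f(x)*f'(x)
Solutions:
 f(x) = -sqrt(C1 + x^2)
 f(x) = sqrt(C1 + x^2)


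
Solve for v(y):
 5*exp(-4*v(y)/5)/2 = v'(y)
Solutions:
 v(y) = 5*log(-I*(C1 + 2*y)^(1/4))
 v(y) = 5*log(I*(C1 + 2*y)^(1/4))
 v(y) = 5*log(-(C1 + 2*y)^(1/4))
 v(y) = 5*log(C1 + 2*y)/4


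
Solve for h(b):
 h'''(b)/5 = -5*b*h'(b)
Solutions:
 h(b) = C1 + Integral(C2*airyai(-5^(2/3)*b) + C3*airybi(-5^(2/3)*b), b)


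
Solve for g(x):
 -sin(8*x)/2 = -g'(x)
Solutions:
 g(x) = C1 - cos(8*x)/16


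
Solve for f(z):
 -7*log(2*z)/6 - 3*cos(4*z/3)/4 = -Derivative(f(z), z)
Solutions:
 f(z) = C1 + 7*z*log(z)/6 - 7*z/6 + 7*z*log(2)/6 + 9*sin(4*z/3)/16


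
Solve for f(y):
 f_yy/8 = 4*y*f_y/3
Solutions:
 f(y) = C1 + C2*erfi(4*sqrt(3)*y/3)


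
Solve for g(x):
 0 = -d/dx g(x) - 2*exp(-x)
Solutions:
 g(x) = C1 + 2*exp(-x)


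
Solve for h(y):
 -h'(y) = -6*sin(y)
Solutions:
 h(y) = C1 - 6*cos(y)


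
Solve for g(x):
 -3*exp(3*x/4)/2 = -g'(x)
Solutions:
 g(x) = C1 + 2*exp(3*x/4)


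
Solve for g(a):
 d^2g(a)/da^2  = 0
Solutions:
 g(a) = C1 + C2*a


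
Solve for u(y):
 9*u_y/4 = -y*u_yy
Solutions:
 u(y) = C1 + C2/y^(5/4)


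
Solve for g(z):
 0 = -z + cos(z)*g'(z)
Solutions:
 g(z) = C1 + Integral(z/cos(z), z)


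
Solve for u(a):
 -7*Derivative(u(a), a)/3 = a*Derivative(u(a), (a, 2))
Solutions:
 u(a) = C1 + C2/a^(4/3)


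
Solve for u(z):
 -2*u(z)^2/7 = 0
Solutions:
 u(z) = 0


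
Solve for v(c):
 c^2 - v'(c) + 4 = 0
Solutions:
 v(c) = C1 + c^3/3 + 4*c


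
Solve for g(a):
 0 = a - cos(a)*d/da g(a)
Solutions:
 g(a) = C1 + Integral(a/cos(a), a)


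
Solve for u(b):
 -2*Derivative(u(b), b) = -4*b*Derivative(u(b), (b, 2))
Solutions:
 u(b) = C1 + C2*b^(3/2)


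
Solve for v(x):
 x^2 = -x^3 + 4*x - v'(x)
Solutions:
 v(x) = C1 - x^4/4 - x^3/3 + 2*x^2


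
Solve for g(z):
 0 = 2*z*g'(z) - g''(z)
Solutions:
 g(z) = C1 + C2*erfi(z)


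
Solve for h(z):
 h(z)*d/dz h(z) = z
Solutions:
 h(z) = -sqrt(C1 + z^2)
 h(z) = sqrt(C1 + z^2)


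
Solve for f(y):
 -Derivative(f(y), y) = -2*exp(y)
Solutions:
 f(y) = C1 + 2*exp(y)


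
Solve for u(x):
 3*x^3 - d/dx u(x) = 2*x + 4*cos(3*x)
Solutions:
 u(x) = C1 + 3*x^4/4 - x^2 - 4*sin(3*x)/3


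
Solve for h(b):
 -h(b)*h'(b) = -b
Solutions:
 h(b) = -sqrt(C1 + b^2)
 h(b) = sqrt(C1 + b^2)


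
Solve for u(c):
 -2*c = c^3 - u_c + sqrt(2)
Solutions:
 u(c) = C1 + c^4/4 + c^2 + sqrt(2)*c
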